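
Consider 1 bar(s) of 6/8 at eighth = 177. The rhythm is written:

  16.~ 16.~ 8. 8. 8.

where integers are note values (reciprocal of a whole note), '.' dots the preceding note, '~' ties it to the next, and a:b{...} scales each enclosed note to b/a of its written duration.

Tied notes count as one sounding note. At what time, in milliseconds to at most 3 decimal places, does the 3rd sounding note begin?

note 3 onset = 9/2b = 1525.424ms

1. 0.0ms @ 0 + 1016.949ms (3)
2. 1016.949ms @ 3 + 508.475ms (3/2)
3. 1525.424ms @ 9/2 + 508.475ms (3/2)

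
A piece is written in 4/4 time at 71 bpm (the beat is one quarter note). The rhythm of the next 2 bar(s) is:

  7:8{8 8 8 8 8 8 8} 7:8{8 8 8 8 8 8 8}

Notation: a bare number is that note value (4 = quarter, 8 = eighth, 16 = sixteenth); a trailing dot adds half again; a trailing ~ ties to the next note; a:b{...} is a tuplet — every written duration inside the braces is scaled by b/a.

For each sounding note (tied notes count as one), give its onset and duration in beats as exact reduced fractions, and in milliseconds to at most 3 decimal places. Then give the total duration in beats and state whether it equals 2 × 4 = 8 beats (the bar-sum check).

1) 0.0ms=0b +482.897ms=4/7b
2) 482.897ms=4/7b +482.897ms=4/7b
3) 965.795ms=8/7b +482.897ms=4/7b
4) 1448.692ms=12/7b +482.897ms=4/7b
5) 1931.59ms=16/7b +482.897ms=4/7b
6) 2414.487ms=20/7b +482.897ms=4/7b
7) 2897.384ms=24/7b +482.897ms=4/7b
8) 3380.282ms=4b +482.897ms=4/7b
9) 3863.179ms=32/7b +482.897ms=4/7b
10) 4346.076ms=36/7b +482.897ms=4/7b
11) 4828.974ms=40/7b +482.897ms=4/7b
12) 5311.871ms=44/7b +482.897ms=4/7b
13) 5794.769ms=48/7b +482.897ms=4/7b
14) 6277.666ms=52/7b +482.897ms=4/7b
Σ=8b of 8 (71bpm 4/4) — PASS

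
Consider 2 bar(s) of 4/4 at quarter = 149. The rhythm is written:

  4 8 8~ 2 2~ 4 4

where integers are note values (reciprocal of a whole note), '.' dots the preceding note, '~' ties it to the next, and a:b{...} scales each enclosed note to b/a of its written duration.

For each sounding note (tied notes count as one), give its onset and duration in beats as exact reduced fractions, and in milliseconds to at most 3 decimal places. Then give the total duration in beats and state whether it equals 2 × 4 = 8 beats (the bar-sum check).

1) 0.0ms=0b +402.685ms=1b
2) 402.685ms=1b +201.342ms=1/2b
3) 604.027ms=3/2b +1006.711ms=5/2b
4) 1610.738ms=4b +1208.054ms=3b
5) 2818.792ms=7b +402.685ms=1b
Σ=8b of 8 (149bpm 4/4) — PASS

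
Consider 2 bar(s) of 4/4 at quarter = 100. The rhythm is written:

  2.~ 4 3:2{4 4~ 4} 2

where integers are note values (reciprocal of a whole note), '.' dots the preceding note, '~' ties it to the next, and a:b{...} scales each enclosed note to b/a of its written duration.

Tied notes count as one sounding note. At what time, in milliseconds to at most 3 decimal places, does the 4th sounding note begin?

note 4 onset = 6b = 3600.0ms

1. 0.0ms @ 0 + 2400.0ms (4)
2. 2400.0ms @ 4 + 400.0ms (2/3)
3. 2800.0ms @ 14/3 + 800.0ms (4/3)
4. 3600.0ms @ 6 + 1200.0ms (2)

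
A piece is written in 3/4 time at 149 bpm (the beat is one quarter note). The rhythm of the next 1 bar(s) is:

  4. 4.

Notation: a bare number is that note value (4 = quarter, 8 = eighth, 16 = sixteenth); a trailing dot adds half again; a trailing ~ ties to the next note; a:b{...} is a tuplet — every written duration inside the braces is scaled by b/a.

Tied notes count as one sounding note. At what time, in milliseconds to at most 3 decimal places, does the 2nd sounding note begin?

1. 0.0ms @ 0 + 604.027ms (3/2)
2. 604.027ms @ 3/2 + 604.027ms (3/2)

note 2 onset = 3/2b = 604.027ms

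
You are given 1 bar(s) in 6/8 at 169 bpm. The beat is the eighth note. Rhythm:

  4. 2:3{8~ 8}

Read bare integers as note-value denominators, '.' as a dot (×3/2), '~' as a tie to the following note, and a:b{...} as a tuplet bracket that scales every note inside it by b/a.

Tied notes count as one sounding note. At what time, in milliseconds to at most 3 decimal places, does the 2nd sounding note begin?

1. 0.0ms @ 0 + 1065.089ms (3)
2. 1065.089ms @ 3 + 1065.089ms (3)

note 2 onset = 3b = 1065.089ms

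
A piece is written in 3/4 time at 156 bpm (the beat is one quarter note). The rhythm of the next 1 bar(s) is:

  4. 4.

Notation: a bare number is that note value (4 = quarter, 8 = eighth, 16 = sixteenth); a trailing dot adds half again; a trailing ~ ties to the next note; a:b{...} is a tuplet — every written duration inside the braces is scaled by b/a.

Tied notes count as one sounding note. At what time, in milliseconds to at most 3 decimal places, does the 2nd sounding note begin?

1. 0.0ms @ 0 + 576.923ms (3/2)
2. 576.923ms @ 3/2 + 576.923ms (3/2)

note 2 onset = 3/2b = 576.923ms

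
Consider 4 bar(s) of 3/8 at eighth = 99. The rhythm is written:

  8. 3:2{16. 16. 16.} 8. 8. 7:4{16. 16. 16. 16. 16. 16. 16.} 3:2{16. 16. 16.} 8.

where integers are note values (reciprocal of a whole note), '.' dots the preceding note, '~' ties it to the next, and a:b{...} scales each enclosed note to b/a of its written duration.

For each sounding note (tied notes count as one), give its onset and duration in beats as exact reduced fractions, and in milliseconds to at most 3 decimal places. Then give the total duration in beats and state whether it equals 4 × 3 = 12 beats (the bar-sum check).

1) 0.0ms=0b +909.091ms=3/2b
2) 909.091ms=3/2b +303.03ms=1/2b
3) 1212.121ms=2b +303.03ms=1/2b
4) 1515.152ms=5/2b +303.03ms=1/2b
5) 1818.182ms=3b +909.091ms=3/2b
6) 2727.273ms=9/2b +909.091ms=3/2b
7) 3636.364ms=6b +259.74ms=3/7b
8) 3896.104ms=45/7b +259.74ms=3/7b
9) 4155.844ms=48/7b +259.74ms=3/7b
10) 4415.584ms=51/7b +259.74ms=3/7b
11) 4675.325ms=54/7b +259.74ms=3/7b
12) 4935.065ms=57/7b +259.74ms=3/7b
13) 5194.805ms=60/7b +259.74ms=3/7b
14) 5454.545ms=9b +303.03ms=1/2b
15) 5757.576ms=19/2b +303.03ms=1/2b
16) 6060.606ms=10b +303.03ms=1/2b
17) 6363.636ms=21/2b +909.091ms=3/2b
Σ=12b of 12 (99bpm 3/8) — PASS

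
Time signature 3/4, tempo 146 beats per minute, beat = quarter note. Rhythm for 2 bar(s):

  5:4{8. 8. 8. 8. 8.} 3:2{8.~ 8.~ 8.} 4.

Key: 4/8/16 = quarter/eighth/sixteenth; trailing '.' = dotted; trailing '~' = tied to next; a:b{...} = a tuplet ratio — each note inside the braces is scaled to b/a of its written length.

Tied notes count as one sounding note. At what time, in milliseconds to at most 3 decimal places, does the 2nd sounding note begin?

note 2 onset = 3/5b = 246.575ms

1. 0.0ms @ 0 + 246.575ms (3/5)
2. 246.575ms @ 3/5 + 246.575ms (3/5)
3. 493.151ms @ 6/5 + 246.575ms (3/5)
4. 739.726ms @ 9/5 + 246.575ms (3/5)
5. 986.301ms @ 12/5 + 246.575ms (3/5)
6. 1232.877ms @ 3 + 616.438ms (3/2)
7. 1849.315ms @ 9/2 + 616.438ms (3/2)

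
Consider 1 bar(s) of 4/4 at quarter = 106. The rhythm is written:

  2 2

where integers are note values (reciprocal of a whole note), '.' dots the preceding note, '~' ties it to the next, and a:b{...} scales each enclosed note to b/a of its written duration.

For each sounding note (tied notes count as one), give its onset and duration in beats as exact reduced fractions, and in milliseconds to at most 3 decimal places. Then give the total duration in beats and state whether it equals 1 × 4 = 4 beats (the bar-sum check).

1) 0.0ms=0b +1132.075ms=2b
2) 1132.075ms=2b +1132.075ms=2b
Σ=4b of 4 (106bpm 4/4) — PASS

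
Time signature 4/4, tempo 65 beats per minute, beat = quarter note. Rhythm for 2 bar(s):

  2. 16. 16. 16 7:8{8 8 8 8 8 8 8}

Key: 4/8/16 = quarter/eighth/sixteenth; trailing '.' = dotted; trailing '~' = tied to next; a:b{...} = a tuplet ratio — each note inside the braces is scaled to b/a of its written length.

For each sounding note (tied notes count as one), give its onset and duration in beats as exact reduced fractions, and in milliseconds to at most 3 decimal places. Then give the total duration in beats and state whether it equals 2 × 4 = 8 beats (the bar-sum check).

1) 0.0ms=0b +2769.231ms=3b
2) 2769.231ms=3b +346.154ms=3/8b
3) 3115.385ms=27/8b +346.154ms=3/8b
4) 3461.538ms=15/4b +230.769ms=1/4b
5) 3692.308ms=4b +527.473ms=4/7b
6) 4219.78ms=32/7b +527.473ms=4/7b
7) 4747.253ms=36/7b +527.473ms=4/7b
8) 5274.725ms=40/7b +527.473ms=4/7b
9) 5802.198ms=44/7b +527.473ms=4/7b
10) 6329.67ms=48/7b +527.473ms=4/7b
11) 6857.143ms=52/7b +527.473ms=4/7b
Σ=8b of 8 (65bpm 4/4) — PASS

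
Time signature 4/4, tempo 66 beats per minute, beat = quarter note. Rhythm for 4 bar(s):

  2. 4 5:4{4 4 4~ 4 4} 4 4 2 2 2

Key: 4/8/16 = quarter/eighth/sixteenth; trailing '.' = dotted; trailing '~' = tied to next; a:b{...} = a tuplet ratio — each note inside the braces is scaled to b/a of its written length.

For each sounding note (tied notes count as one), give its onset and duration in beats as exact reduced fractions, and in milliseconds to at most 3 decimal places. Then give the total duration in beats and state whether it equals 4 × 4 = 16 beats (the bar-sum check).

1) 0.0ms=0b +2727.273ms=3b
2) 2727.273ms=3b +909.091ms=1b
3) 3636.364ms=4b +727.273ms=4/5b
4) 4363.636ms=24/5b +727.273ms=4/5b
5) 5090.909ms=28/5b +1454.545ms=8/5b
6) 6545.455ms=36/5b +727.273ms=4/5b
7) 7272.727ms=8b +909.091ms=1b
8) 8181.818ms=9b +909.091ms=1b
9) 9090.909ms=10b +1818.182ms=2b
10) 10909.091ms=12b +1818.182ms=2b
11) 12727.273ms=14b +1818.182ms=2b
Σ=16b of 16 (66bpm 4/4) — PASS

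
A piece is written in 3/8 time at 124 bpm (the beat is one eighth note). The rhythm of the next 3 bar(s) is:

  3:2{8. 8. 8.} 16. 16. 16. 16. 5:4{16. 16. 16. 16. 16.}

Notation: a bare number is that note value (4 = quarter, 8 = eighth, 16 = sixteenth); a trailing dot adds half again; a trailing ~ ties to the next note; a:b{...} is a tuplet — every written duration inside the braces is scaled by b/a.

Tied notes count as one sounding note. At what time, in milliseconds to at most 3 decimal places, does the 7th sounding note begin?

note 7 onset = 21/4b = 2540.323ms

1. 0.0ms @ 0 + 483.871ms (1)
2. 483.871ms @ 1 + 483.871ms (1)
3. 967.742ms @ 2 + 483.871ms (1)
4. 1451.613ms @ 3 + 362.903ms (3/4)
5. 1814.516ms @ 15/4 + 362.903ms (3/4)
6. 2177.419ms @ 9/2 + 362.903ms (3/4)
7. 2540.323ms @ 21/4 + 362.903ms (3/4)
8. 2903.226ms @ 6 + 290.323ms (3/5)
9. 3193.548ms @ 33/5 + 290.323ms (3/5)
10. 3483.871ms @ 36/5 + 290.323ms (3/5)
11. 3774.194ms @ 39/5 + 290.323ms (3/5)
12. 4064.516ms @ 42/5 + 290.323ms (3/5)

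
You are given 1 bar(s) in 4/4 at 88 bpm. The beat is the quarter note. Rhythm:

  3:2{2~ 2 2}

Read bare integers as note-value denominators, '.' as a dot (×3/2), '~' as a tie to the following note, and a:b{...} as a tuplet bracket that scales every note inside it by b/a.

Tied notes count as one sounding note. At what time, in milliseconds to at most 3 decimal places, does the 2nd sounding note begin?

1. 0.0ms @ 0 + 1818.182ms (8/3)
2. 1818.182ms @ 8/3 + 909.091ms (4/3)

note 2 onset = 8/3b = 1818.182ms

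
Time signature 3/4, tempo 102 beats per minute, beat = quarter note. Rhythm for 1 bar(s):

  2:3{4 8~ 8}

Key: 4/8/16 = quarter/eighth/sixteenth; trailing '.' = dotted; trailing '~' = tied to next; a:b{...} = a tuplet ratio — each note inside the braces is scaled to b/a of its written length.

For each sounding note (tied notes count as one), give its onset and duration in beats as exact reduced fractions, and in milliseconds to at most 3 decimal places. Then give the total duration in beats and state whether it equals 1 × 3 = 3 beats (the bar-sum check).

1) 0.0ms=0b +882.353ms=3/2b
2) 882.353ms=3/2b +882.353ms=3/2b
Σ=3b of 3 (102bpm 3/4) — PASS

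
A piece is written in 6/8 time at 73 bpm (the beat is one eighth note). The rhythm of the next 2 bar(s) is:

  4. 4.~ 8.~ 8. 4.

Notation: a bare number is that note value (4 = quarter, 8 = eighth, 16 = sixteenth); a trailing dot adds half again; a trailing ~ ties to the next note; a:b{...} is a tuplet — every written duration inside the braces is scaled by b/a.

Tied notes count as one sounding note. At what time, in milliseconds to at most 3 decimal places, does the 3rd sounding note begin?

note 3 onset = 9b = 7397.26ms

1. 0.0ms @ 0 + 2465.753ms (3)
2. 2465.753ms @ 3 + 4931.507ms (6)
3. 7397.26ms @ 9 + 2465.753ms (3)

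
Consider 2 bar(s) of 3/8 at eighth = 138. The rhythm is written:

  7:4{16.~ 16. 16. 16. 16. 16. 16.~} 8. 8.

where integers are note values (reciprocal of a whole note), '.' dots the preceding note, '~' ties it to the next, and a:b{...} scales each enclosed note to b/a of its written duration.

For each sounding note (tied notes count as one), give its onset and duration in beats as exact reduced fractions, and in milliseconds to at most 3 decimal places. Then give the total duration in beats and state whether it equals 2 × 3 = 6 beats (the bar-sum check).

1) 0.0ms=0b +372.671ms=6/7b
2) 372.671ms=6/7b +186.335ms=3/7b
3) 559.006ms=9/7b +186.335ms=3/7b
4) 745.342ms=12/7b +186.335ms=3/7b
5) 931.677ms=15/7b +186.335ms=3/7b
6) 1118.012ms=18/7b +838.509ms=27/14b
7) 1956.522ms=9/2b +652.174ms=3/2b
Σ=6b of 6 (138bpm 3/8) — PASS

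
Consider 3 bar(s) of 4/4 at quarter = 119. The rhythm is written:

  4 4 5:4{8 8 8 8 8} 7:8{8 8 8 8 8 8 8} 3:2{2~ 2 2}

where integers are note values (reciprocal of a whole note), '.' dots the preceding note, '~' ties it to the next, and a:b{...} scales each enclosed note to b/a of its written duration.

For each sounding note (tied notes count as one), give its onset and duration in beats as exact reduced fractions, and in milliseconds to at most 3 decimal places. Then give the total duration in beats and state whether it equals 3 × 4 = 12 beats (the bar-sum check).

1) 0.0ms=0b +504.202ms=1b
2) 504.202ms=1b +504.202ms=1b
3) 1008.403ms=2b +201.681ms=2/5b
4) 1210.084ms=12/5b +201.681ms=2/5b
5) 1411.765ms=14/5b +201.681ms=2/5b
6) 1613.445ms=16/5b +201.681ms=2/5b
7) 1815.126ms=18/5b +201.681ms=2/5b
8) 2016.807ms=4b +288.115ms=4/7b
9) 2304.922ms=32/7b +288.115ms=4/7b
10) 2593.037ms=36/7b +288.115ms=4/7b
11) 2881.152ms=40/7b +288.115ms=4/7b
12) 3169.268ms=44/7b +288.115ms=4/7b
13) 3457.383ms=48/7b +288.115ms=4/7b
14) 3745.498ms=52/7b +288.115ms=4/7b
15) 4033.613ms=8b +1344.538ms=8/3b
16) 5378.151ms=32/3b +672.269ms=4/3b
Σ=12b of 12 (119bpm 4/4) — PASS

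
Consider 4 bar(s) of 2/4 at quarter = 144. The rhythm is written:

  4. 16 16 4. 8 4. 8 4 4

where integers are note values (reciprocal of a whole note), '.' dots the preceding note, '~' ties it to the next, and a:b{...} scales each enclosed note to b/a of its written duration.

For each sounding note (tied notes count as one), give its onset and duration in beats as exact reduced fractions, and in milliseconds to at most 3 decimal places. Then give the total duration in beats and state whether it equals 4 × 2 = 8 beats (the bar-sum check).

1) 0.0ms=0b +625.0ms=3/2b
2) 625.0ms=3/2b +104.167ms=1/4b
3) 729.167ms=7/4b +104.167ms=1/4b
4) 833.333ms=2b +625.0ms=3/2b
5) 1458.333ms=7/2b +208.333ms=1/2b
6) 1666.667ms=4b +625.0ms=3/2b
7) 2291.667ms=11/2b +208.333ms=1/2b
8) 2500.0ms=6b +416.667ms=1b
9) 2916.667ms=7b +416.667ms=1b
Σ=8b of 8 (144bpm 2/4) — PASS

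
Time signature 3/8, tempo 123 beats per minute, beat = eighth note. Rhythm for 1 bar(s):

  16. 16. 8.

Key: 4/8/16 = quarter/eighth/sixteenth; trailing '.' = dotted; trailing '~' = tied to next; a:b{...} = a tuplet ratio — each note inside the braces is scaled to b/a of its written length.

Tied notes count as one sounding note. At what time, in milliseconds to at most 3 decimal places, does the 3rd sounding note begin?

1. 0.0ms @ 0 + 365.854ms (3/4)
2. 365.854ms @ 3/4 + 365.854ms (3/4)
3. 731.707ms @ 3/2 + 731.707ms (3/2)

note 3 onset = 3/2b = 731.707ms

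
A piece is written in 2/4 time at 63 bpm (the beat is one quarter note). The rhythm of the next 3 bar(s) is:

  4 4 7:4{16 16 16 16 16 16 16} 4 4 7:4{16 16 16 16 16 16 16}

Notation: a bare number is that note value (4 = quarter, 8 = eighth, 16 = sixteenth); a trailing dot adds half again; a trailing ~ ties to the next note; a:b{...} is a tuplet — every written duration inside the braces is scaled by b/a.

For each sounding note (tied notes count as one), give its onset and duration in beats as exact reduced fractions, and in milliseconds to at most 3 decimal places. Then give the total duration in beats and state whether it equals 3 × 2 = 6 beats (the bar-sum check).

1) 0.0ms=0b +952.381ms=1b
2) 952.381ms=1b +952.381ms=1b
3) 1904.762ms=2b +136.054ms=1/7b
4) 2040.816ms=15/7b +136.054ms=1/7b
5) 2176.871ms=16/7b +136.054ms=1/7b
6) 2312.925ms=17/7b +136.054ms=1/7b
7) 2448.98ms=18/7b +136.054ms=1/7b
8) 2585.034ms=19/7b +136.054ms=1/7b
9) 2721.088ms=20/7b +136.054ms=1/7b
10) 2857.143ms=3b +952.381ms=1b
11) 3809.524ms=4b +952.381ms=1b
12) 4761.905ms=5b +136.054ms=1/7b
13) 4897.959ms=36/7b +136.054ms=1/7b
14) 5034.014ms=37/7b +136.054ms=1/7b
15) 5170.068ms=38/7b +136.054ms=1/7b
16) 5306.122ms=39/7b +136.054ms=1/7b
17) 5442.177ms=40/7b +136.054ms=1/7b
18) 5578.231ms=41/7b +136.054ms=1/7b
Σ=6b of 6 (63bpm 2/4) — PASS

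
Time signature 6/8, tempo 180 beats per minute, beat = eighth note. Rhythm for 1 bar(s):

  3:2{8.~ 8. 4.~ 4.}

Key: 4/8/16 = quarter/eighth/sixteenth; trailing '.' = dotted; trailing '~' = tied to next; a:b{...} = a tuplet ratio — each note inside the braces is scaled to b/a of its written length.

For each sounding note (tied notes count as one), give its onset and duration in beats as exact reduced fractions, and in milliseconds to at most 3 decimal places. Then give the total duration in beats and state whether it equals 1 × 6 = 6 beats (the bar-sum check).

1) 0.0ms=0b +666.667ms=2b
2) 666.667ms=2b +1333.333ms=4b
Σ=6b of 6 (180bpm 6/8) — PASS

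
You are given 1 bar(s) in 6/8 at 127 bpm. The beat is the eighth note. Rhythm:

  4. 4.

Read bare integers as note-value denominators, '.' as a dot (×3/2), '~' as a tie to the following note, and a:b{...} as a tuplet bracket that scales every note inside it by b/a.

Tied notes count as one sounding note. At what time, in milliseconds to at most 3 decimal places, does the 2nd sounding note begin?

1. 0.0ms @ 0 + 1417.323ms (3)
2. 1417.323ms @ 3 + 1417.323ms (3)

note 2 onset = 3b = 1417.323ms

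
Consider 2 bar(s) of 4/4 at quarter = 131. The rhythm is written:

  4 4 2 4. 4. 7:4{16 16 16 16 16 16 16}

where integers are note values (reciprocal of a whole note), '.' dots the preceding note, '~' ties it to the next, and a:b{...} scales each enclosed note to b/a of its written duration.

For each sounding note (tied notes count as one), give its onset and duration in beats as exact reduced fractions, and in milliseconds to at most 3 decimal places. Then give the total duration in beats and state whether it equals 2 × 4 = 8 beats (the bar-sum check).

1) 0.0ms=0b +458.015ms=1b
2) 458.015ms=1b +458.015ms=1b
3) 916.031ms=2b +916.031ms=2b
4) 1832.061ms=4b +687.023ms=3/2b
5) 2519.084ms=11/2b +687.023ms=3/2b
6) 3206.107ms=7b +65.431ms=1/7b
7) 3271.538ms=50/7b +65.431ms=1/7b
8) 3336.968ms=51/7b +65.431ms=1/7b
9) 3402.399ms=52/7b +65.431ms=1/7b
10) 3467.83ms=53/7b +65.431ms=1/7b
11) 3533.261ms=54/7b +65.431ms=1/7b
12) 3598.691ms=55/7b +65.431ms=1/7b
Σ=8b of 8 (131bpm 4/4) — PASS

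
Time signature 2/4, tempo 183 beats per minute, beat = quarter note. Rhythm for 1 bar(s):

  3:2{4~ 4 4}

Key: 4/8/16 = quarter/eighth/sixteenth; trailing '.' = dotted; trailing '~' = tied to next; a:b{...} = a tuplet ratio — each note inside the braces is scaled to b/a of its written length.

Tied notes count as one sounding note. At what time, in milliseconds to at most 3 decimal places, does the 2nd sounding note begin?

note 2 onset = 4/3b = 437.158ms

1. 0.0ms @ 0 + 437.158ms (4/3)
2. 437.158ms @ 4/3 + 218.579ms (2/3)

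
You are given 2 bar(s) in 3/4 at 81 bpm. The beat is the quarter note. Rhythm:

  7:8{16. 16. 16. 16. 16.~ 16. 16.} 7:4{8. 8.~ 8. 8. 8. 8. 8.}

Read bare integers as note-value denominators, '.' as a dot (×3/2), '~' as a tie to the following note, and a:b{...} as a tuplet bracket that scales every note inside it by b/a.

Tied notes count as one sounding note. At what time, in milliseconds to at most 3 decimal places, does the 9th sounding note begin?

1. 0.0ms @ 0 + 317.46ms (3/7)
2. 317.46ms @ 3/7 + 317.46ms (3/7)
3. 634.921ms @ 6/7 + 317.46ms (3/7)
4. 952.381ms @ 9/7 + 317.46ms (3/7)
5. 1269.841ms @ 12/7 + 634.921ms (6/7)
6. 1904.762ms @ 18/7 + 317.46ms (3/7)
7. 2222.222ms @ 3 + 317.46ms (3/7)
8. 2539.683ms @ 24/7 + 634.921ms (6/7)
9. 3174.603ms @ 30/7 + 317.46ms (3/7)
10. 3492.063ms @ 33/7 + 317.46ms (3/7)
11. 3809.524ms @ 36/7 + 317.46ms (3/7)
12. 4126.984ms @ 39/7 + 317.46ms (3/7)

note 9 onset = 30/7b = 3174.603ms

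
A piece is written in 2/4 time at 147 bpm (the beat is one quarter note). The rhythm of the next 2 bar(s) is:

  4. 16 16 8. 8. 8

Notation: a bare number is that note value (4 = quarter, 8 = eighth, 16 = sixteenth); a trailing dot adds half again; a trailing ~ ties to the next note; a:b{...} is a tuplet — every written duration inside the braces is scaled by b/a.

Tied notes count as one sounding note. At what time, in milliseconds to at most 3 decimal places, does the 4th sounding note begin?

note 4 onset = 2b = 816.327ms

1. 0.0ms @ 0 + 612.245ms (3/2)
2. 612.245ms @ 3/2 + 102.041ms (1/4)
3. 714.286ms @ 7/4 + 102.041ms (1/4)
4. 816.327ms @ 2 + 306.122ms (3/4)
5. 1122.449ms @ 11/4 + 306.122ms (3/4)
6. 1428.571ms @ 7/2 + 204.082ms (1/2)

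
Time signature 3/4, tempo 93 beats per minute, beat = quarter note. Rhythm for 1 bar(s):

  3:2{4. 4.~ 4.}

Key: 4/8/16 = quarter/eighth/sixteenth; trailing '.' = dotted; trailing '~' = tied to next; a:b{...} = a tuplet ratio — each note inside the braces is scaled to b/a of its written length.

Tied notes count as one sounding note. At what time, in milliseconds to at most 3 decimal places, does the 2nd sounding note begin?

note 2 onset = 1b = 645.161ms

1. 0.0ms @ 0 + 645.161ms (1)
2. 645.161ms @ 1 + 1290.323ms (2)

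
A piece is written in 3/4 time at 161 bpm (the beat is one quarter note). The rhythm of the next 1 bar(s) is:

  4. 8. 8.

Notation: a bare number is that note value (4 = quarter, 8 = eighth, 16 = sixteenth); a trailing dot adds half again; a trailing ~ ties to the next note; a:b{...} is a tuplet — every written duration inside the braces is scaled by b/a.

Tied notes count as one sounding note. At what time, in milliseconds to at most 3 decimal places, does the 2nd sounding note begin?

note 2 onset = 3/2b = 559.006ms

1. 0.0ms @ 0 + 559.006ms (3/2)
2. 559.006ms @ 3/2 + 279.503ms (3/4)
3. 838.509ms @ 9/4 + 279.503ms (3/4)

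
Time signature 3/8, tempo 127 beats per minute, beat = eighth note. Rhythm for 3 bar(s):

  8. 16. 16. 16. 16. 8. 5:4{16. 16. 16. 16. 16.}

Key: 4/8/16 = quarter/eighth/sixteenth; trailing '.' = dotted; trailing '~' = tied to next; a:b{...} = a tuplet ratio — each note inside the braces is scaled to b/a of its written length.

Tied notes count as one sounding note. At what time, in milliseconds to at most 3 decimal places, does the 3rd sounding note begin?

1. 0.0ms @ 0 + 708.661ms (3/2)
2. 708.661ms @ 3/2 + 354.331ms (3/4)
3. 1062.992ms @ 9/4 + 354.331ms (3/4)
4. 1417.323ms @ 3 + 354.331ms (3/4)
5. 1771.654ms @ 15/4 + 354.331ms (3/4)
6. 2125.984ms @ 9/2 + 708.661ms (3/2)
7. 2834.646ms @ 6 + 283.465ms (3/5)
8. 3118.11ms @ 33/5 + 283.465ms (3/5)
9. 3401.575ms @ 36/5 + 283.465ms (3/5)
10. 3685.039ms @ 39/5 + 283.465ms (3/5)
11. 3968.504ms @ 42/5 + 283.465ms (3/5)

note 3 onset = 9/4b = 1062.992ms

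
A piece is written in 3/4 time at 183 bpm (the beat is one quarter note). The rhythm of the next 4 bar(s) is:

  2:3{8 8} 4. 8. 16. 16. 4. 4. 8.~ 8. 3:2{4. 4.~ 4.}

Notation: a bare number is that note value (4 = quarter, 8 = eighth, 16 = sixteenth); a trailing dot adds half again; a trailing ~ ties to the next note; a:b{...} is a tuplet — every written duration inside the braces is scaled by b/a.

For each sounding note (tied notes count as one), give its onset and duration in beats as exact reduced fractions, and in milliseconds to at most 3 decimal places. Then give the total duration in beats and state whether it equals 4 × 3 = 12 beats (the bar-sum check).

1) 0.0ms=0b +245.902ms=3/4b
2) 245.902ms=3/4b +245.902ms=3/4b
3) 491.803ms=3/2b +491.803ms=3/2b
4) 983.607ms=3b +245.902ms=3/4b
5) 1229.508ms=15/4b +122.951ms=3/8b
6) 1352.459ms=33/8b +122.951ms=3/8b
7) 1475.41ms=9/2b +491.803ms=3/2b
8) 1967.213ms=6b +491.803ms=3/2b
9) 2459.016ms=15/2b +491.803ms=3/2b
10) 2950.82ms=9b +327.869ms=1b
11) 3278.689ms=10b +655.738ms=2b
Σ=12b of 12 (183bpm 3/4) — PASS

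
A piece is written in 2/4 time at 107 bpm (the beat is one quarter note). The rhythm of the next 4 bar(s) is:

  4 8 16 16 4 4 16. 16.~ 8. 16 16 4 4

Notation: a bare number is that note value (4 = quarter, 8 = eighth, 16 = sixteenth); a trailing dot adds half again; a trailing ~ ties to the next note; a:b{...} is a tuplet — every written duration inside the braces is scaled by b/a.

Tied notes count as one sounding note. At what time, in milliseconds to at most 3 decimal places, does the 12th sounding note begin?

1. 0.0ms @ 0 + 560.748ms (1)
2. 560.748ms @ 1 + 280.374ms (1/2)
3. 841.121ms @ 3/2 + 140.187ms (1/4)
4. 981.308ms @ 7/4 + 140.187ms (1/4)
5. 1121.495ms @ 2 + 560.748ms (1)
6. 1682.243ms @ 3 + 560.748ms (1)
7. 2242.991ms @ 4 + 210.28ms (3/8)
8. 2453.271ms @ 35/8 + 630.841ms (9/8)
9. 3084.112ms @ 11/2 + 140.187ms (1/4)
10. 3224.299ms @ 23/4 + 140.187ms (1/4)
11. 3364.486ms @ 6 + 560.748ms (1)
12. 3925.234ms @ 7 + 560.748ms (1)

note 12 onset = 7b = 3925.234ms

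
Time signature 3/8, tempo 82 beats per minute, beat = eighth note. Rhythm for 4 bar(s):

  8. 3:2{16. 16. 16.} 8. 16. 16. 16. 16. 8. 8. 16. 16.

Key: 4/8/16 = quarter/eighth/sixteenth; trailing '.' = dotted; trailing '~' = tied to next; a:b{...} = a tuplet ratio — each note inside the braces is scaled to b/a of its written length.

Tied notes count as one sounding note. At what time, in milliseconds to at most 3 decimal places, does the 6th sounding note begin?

1. 0.0ms @ 0 + 1097.561ms (3/2)
2. 1097.561ms @ 3/2 + 365.854ms (1/2)
3. 1463.415ms @ 2 + 365.854ms (1/2)
4. 1829.268ms @ 5/2 + 365.854ms (1/2)
5. 2195.122ms @ 3 + 1097.561ms (3/2)
6. 3292.683ms @ 9/2 + 548.78ms (3/4)
7. 3841.463ms @ 21/4 + 548.78ms (3/4)
8. 4390.244ms @ 6 + 548.78ms (3/4)
9. 4939.024ms @ 27/4 + 548.78ms (3/4)
10. 5487.805ms @ 15/2 + 1097.561ms (3/2)
11. 6585.366ms @ 9 + 1097.561ms (3/2)
12. 7682.927ms @ 21/2 + 548.78ms (3/4)
13. 8231.707ms @ 45/4 + 548.78ms (3/4)

note 6 onset = 9/2b = 3292.683ms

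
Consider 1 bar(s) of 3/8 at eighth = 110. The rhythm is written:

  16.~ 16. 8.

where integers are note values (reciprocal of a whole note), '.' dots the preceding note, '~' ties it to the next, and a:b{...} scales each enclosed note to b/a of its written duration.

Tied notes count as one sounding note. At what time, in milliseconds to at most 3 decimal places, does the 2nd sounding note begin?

1. 0.0ms @ 0 + 818.182ms (3/2)
2. 818.182ms @ 3/2 + 818.182ms (3/2)

note 2 onset = 3/2b = 818.182ms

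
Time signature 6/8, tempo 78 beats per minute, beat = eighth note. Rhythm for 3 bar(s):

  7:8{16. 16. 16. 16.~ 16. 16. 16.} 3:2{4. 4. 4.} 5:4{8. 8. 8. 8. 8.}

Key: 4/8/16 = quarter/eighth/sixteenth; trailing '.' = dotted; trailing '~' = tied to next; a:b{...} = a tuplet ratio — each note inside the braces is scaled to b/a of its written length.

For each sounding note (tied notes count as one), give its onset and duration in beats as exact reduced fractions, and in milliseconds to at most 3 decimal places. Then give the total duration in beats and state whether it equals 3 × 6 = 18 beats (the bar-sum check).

1) 0.0ms=0b +659.341ms=6/7b
2) 659.341ms=6/7b +659.341ms=6/7b
3) 1318.681ms=12/7b +659.341ms=6/7b
4) 1978.022ms=18/7b +1318.681ms=12/7b
5) 3296.703ms=30/7b +659.341ms=6/7b
6) 3956.044ms=36/7b +659.341ms=6/7b
7) 4615.385ms=6b +1538.462ms=2b
8) 6153.846ms=8b +1538.462ms=2b
9) 7692.308ms=10b +1538.462ms=2b
10) 9230.769ms=12b +923.077ms=6/5b
11) 10153.846ms=66/5b +923.077ms=6/5b
12) 11076.923ms=72/5b +923.077ms=6/5b
13) 12000.0ms=78/5b +923.077ms=6/5b
14) 12923.077ms=84/5b +923.077ms=6/5b
Σ=18b of 18 (78bpm 6/8) — PASS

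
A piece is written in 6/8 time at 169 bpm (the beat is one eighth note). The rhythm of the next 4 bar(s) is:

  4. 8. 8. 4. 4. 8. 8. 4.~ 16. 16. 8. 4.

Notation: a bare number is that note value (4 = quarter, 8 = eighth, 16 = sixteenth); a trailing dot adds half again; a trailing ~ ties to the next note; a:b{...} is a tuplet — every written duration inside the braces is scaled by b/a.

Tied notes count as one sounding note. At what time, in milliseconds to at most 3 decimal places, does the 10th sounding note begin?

note 10 onset = 39/2b = 6923.077ms

1. 0.0ms @ 0 + 1065.089ms (3)
2. 1065.089ms @ 3 + 532.544ms (3/2)
3. 1597.633ms @ 9/2 + 532.544ms (3/2)
4. 2130.178ms @ 6 + 1065.089ms (3)
5. 3195.266ms @ 9 + 1065.089ms (3)
6. 4260.355ms @ 12 + 532.544ms (3/2)
7. 4792.899ms @ 27/2 + 532.544ms (3/2)
8. 5325.444ms @ 15 + 1331.361ms (15/4)
9. 6656.805ms @ 75/4 + 266.272ms (3/4)
10. 6923.077ms @ 39/2 + 532.544ms (3/2)
11. 7455.621ms @ 21 + 1065.089ms (3)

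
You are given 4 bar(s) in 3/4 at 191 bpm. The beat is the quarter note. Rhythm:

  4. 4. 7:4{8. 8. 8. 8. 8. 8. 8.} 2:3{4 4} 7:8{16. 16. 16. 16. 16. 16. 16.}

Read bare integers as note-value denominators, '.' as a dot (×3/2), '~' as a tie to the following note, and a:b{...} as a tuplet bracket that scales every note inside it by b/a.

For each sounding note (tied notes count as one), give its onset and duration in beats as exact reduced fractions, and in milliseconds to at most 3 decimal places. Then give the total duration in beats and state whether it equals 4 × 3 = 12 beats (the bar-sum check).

1) 0.0ms=0b +471.204ms=3/2b
2) 471.204ms=3/2b +471.204ms=3/2b
3) 942.408ms=3b +134.63ms=3/7b
4) 1077.038ms=24/7b +134.63ms=3/7b
5) 1211.668ms=27/7b +134.63ms=3/7b
6) 1346.298ms=30/7b +134.63ms=3/7b
7) 1480.927ms=33/7b +134.63ms=3/7b
8) 1615.557ms=36/7b +134.63ms=3/7b
9) 1750.187ms=39/7b +134.63ms=3/7b
10) 1884.817ms=6b +471.204ms=3/2b
11) 2356.021ms=15/2b +471.204ms=3/2b
12) 2827.225ms=9b +134.63ms=3/7b
13) 2961.855ms=66/7b +134.63ms=3/7b
14) 3096.485ms=69/7b +134.63ms=3/7b
15) 3231.114ms=72/7b +134.63ms=3/7b
16) 3365.744ms=75/7b +134.63ms=3/7b
17) 3500.374ms=78/7b +134.63ms=3/7b
18) 3635.004ms=81/7b +134.63ms=3/7b
Σ=12b of 12 (191bpm 3/4) — PASS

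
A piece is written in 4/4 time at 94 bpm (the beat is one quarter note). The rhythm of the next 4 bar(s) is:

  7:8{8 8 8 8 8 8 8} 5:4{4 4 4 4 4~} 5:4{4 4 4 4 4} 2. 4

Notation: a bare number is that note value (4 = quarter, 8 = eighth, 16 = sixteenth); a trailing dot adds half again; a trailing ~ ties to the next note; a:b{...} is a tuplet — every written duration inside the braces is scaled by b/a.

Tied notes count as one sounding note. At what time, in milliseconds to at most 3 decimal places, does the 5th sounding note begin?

1. 0.0ms @ 0 + 364.742ms (4/7)
2. 364.742ms @ 4/7 + 364.742ms (4/7)
3. 729.483ms @ 8/7 + 364.742ms (4/7)
4. 1094.225ms @ 12/7 + 364.742ms (4/7)
5. 1458.967ms @ 16/7 + 364.742ms (4/7)
6. 1823.708ms @ 20/7 + 364.742ms (4/7)
7. 2188.45ms @ 24/7 + 364.742ms (4/7)
8. 2553.191ms @ 4 + 510.638ms (4/5)
9. 3063.83ms @ 24/5 + 510.638ms (4/5)
10. 3574.468ms @ 28/5 + 510.638ms (4/5)
11. 4085.106ms @ 32/5 + 510.638ms (4/5)
12. 4595.745ms @ 36/5 + 1021.277ms (8/5)
13. 5617.021ms @ 44/5 + 510.638ms (4/5)
14. 6127.66ms @ 48/5 + 510.638ms (4/5)
15. 6638.298ms @ 52/5 + 510.638ms (4/5)
16. 7148.936ms @ 56/5 + 510.638ms (4/5)
17. 7659.574ms @ 12 + 1914.894ms (3)
18. 9574.468ms @ 15 + 638.298ms (1)

note 5 onset = 16/7b = 1458.967ms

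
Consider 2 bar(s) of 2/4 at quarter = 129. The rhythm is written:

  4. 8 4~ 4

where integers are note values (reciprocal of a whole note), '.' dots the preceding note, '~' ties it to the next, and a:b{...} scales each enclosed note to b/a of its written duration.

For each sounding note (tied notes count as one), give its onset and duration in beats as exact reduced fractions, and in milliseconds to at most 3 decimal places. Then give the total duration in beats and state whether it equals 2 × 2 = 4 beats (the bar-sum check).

1) 0.0ms=0b +697.674ms=3/2b
2) 697.674ms=3/2b +232.558ms=1/2b
3) 930.233ms=2b +930.233ms=2b
Σ=4b of 4 (129bpm 2/4) — PASS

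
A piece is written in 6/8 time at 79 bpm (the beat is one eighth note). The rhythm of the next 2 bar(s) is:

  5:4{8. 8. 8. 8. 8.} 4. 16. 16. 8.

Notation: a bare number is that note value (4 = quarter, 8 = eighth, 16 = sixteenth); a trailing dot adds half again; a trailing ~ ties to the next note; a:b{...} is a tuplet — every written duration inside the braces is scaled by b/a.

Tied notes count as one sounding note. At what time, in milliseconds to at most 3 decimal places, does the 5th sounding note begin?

note 5 onset = 24/5b = 3645.57ms

1. 0.0ms @ 0 + 911.392ms (6/5)
2. 911.392ms @ 6/5 + 911.392ms (6/5)
3. 1822.785ms @ 12/5 + 911.392ms (6/5)
4. 2734.177ms @ 18/5 + 911.392ms (6/5)
5. 3645.57ms @ 24/5 + 911.392ms (6/5)
6. 4556.962ms @ 6 + 2278.481ms (3)
7. 6835.443ms @ 9 + 569.62ms (3/4)
8. 7405.063ms @ 39/4 + 569.62ms (3/4)
9. 7974.684ms @ 21/2 + 1139.241ms (3/2)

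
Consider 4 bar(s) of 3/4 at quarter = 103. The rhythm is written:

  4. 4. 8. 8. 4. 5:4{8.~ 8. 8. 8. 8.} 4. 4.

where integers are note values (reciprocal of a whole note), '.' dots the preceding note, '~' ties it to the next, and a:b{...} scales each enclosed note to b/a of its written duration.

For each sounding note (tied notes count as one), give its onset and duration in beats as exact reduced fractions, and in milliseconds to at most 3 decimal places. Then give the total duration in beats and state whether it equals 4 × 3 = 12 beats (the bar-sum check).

1) 0.0ms=0b +873.786ms=3/2b
2) 873.786ms=3/2b +873.786ms=3/2b
3) 1747.573ms=3b +436.893ms=3/4b
4) 2184.466ms=15/4b +436.893ms=3/4b
5) 2621.359ms=9/2b +873.786ms=3/2b
6) 3495.146ms=6b +699.029ms=6/5b
7) 4194.175ms=36/5b +349.515ms=3/5b
8) 4543.689ms=39/5b +349.515ms=3/5b
9) 4893.204ms=42/5b +349.515ms=3/5b
10) 5242.718ms=9b +873.786ms=3/2b
11) 6116.505ms=21/2b +873.786ms=3/2b
Σ=12b of 12 (103bpm 3/4) — PASS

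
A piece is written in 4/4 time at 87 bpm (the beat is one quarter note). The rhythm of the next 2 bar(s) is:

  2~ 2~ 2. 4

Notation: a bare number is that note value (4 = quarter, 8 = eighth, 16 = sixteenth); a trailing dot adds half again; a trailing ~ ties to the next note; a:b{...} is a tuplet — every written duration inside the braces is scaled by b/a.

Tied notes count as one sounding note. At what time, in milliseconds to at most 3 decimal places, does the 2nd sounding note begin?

1. 0.0ms @ 0 + 4827.586ms (7)
2. 4827.586ms @ 7 + 689.655ms (1)

note 2 onset = 7b = 4827.586ms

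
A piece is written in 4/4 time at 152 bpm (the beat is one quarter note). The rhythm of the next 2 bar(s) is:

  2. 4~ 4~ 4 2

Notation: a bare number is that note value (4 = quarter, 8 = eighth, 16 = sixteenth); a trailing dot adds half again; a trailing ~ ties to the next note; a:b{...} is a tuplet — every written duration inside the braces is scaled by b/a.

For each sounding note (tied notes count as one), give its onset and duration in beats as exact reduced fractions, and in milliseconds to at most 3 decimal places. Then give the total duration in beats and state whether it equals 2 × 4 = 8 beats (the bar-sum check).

1) 0.0ms=0b +1184.211ms=3b
2) 1184.211ms=3b +1184.211ms=3b
3) 2368.421ms=6b +789.474ms=2b
Σ=8b of 8 (152bpm 4/4) — PASS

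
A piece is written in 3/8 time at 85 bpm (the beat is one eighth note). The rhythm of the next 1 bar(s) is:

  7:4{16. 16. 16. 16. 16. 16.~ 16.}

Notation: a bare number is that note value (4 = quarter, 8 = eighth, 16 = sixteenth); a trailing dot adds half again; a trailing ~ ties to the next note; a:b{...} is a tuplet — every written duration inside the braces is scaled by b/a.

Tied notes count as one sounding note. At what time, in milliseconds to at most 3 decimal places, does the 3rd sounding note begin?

1. 0.0ms @ 0 + 302.521ms (3/7)
2. 302.521ms @ 3/7 + 302.521ms (3/7)
3. 605.042ms @ 6/7 + 302.521ms (3/7)
4. 907.563ms @ 9/7 + 302.521ms (3/7)
5. 1210.084ms @ 12/7 + 302.521ms (3/7)
6. 1512.605ms @ 15/7 + 605.042ms (6/7)

note 3 onset = 6/7b = 605.042ms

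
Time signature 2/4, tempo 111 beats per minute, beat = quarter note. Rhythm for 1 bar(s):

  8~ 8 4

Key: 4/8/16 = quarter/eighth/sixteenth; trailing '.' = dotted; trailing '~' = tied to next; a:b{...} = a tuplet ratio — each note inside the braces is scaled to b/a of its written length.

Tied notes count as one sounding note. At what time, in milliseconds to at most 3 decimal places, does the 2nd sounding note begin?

note 2 onset = 1b = 540.541ms

1. 0.0ms @ 0 + 540.541ms (1)
2. 540.541ms @ 1 + 540.541ms (1)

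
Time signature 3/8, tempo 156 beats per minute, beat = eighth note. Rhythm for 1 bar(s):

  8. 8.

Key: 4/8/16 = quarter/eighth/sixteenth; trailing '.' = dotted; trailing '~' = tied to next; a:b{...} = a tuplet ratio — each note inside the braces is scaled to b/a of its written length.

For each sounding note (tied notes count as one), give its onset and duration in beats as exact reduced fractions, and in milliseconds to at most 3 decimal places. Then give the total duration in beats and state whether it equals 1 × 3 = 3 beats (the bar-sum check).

1) 0.0ms=0b +576.923ms=3/2b
2) 576.923ms=3/2b +576.923ms=3/2b
Σ=3b of 3 (156bpm 3/8) — PASS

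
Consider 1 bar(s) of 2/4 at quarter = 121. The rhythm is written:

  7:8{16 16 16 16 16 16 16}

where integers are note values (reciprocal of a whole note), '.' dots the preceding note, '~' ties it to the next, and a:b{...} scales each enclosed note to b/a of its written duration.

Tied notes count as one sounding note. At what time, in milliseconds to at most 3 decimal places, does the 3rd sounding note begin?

note 3 onset = 4/7b = 283.353ms

1. 0.0ms @ 0 + 141.677ms (2/7)
2. 141.677ms @ 2/7 + 141.677ms (2/7)
3. 283.353ms @ 4/7 + 141.677ms (2/7)
4. 425.03ms @ 6/7 + 141.677ms (2/7)
5. 566.706ms @ 8/7 + 141.677ms (2/7)
6. 708.383ms @ 10/7 + 141.677ms (2/7)
7. 850.059ms @ 12/7 + 141.677ms (2/7)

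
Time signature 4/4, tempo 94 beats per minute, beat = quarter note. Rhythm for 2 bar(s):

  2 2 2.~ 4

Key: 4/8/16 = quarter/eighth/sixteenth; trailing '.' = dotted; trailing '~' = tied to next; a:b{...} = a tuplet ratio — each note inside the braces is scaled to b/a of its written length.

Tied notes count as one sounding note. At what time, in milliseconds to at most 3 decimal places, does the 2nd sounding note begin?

1. 0.0ms @ 0 + 1276.596ms (2)
2. 1276.596ms @ 2 + 1276.596ms (2)
3. 2553.191ms @ 4 + 2553.191ms (4)

note 2 onset = 2b = 1276.596ms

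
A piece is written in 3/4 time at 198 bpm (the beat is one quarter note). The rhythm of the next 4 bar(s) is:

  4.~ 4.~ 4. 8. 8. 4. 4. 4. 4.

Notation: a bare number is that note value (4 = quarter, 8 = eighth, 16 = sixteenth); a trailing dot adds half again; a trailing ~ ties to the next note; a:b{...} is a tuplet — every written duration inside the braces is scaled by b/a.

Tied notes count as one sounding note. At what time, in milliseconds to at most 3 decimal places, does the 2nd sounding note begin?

note 2 onset = 9/2b = 1363.636ms

1. 0.0ms @ 0 + 1363.636ms (9/2)
2. 1363.636ms @ 9/2 + 227.273ms (3/4)
3. 1590.909ms @ 21/4 + 227.273ms (3/4)
4. 1818.182ms @ 6 + 454.545ms (3/2)
5. 2272.727ms @ 15/2 + 454.545ms (3/2)
6. 2727.273ms @ 9 + 454.545ms (3/2)
7. 3181.818ms @ 21/2 + 454.545ms (3/2)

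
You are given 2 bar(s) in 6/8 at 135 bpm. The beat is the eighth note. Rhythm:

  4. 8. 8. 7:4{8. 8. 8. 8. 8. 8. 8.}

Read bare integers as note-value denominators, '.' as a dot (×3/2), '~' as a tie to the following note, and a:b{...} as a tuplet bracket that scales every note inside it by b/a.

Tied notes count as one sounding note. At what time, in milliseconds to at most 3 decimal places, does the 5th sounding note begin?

note 5 onset = 48/7b = 3047.619ms

1. 0.0ms @ 0 + 1333.333ms (3)
2. 1333.333ms @ 3 + 666.667ms (3/2)
3. 2000.0ms @ 9/2 + 666.667ms (3/2)
4. 2666.667ms @ 6 + 380.952ms (6/7)
5. 3047.619ms @ 48/7 + 380.952ms (6/7)
6. 3428.571ms @ 54/7 + 380.952ms (6/7)
7. 3809.524ms @ 60/7 + 380.952ms (6/7)
8. 4190.476ms @ 66/7 + 380.952ms (6/7)
9. 4571.429ms @ 72/7 + 380.952ms (6/7)
10. 4952.381ms @ 78/7 + 380.952ms (6/7)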